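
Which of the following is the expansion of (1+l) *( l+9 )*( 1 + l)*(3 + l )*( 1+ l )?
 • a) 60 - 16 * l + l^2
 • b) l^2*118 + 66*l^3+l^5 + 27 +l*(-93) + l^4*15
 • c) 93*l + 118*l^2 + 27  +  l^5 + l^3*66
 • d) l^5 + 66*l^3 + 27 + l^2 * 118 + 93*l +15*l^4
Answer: d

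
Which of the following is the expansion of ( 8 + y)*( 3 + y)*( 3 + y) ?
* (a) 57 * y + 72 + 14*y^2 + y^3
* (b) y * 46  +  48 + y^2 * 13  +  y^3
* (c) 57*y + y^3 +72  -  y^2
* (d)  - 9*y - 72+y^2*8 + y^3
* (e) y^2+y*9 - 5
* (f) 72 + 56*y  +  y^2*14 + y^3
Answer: a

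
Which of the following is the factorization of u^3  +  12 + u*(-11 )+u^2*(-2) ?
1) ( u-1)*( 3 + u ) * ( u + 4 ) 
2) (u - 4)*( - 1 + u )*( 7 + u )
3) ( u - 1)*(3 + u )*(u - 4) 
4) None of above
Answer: 3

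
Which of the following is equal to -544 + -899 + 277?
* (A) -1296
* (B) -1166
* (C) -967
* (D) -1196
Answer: B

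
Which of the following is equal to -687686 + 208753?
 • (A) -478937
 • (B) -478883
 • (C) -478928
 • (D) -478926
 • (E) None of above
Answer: E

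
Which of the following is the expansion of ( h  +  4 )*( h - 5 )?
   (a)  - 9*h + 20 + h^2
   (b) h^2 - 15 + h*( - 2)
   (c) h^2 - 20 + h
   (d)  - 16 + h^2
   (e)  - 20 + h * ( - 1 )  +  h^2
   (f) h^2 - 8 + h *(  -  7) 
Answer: e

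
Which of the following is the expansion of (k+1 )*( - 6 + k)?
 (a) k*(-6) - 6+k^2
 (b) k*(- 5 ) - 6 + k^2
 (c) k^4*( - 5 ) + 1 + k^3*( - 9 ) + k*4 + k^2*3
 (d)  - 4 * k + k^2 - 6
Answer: b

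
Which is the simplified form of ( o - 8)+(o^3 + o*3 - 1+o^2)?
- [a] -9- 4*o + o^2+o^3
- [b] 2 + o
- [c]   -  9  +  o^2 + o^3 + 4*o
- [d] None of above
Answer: c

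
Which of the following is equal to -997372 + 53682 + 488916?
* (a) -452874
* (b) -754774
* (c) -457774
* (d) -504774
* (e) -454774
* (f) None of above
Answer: e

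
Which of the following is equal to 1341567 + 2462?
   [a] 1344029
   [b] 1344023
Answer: a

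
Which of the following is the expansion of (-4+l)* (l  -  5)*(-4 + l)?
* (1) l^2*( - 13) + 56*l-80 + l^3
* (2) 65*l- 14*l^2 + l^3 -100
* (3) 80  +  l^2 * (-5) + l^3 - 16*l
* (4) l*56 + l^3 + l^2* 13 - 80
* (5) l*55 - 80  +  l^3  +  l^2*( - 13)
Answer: 1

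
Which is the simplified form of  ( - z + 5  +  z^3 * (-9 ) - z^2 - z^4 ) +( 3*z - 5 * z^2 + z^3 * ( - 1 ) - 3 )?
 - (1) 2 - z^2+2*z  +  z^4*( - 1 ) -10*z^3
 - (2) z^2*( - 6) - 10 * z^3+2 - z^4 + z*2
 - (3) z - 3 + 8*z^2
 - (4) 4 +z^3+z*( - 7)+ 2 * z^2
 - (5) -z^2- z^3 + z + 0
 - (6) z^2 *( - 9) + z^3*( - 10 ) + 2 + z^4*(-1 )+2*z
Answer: 2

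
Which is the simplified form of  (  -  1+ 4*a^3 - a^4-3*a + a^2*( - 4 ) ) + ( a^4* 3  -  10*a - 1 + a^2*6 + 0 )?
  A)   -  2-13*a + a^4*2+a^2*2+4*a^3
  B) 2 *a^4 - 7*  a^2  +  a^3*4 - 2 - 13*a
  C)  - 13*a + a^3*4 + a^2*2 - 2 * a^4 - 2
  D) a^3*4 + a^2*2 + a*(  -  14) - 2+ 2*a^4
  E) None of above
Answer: A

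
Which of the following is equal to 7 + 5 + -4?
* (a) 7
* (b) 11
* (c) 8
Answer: c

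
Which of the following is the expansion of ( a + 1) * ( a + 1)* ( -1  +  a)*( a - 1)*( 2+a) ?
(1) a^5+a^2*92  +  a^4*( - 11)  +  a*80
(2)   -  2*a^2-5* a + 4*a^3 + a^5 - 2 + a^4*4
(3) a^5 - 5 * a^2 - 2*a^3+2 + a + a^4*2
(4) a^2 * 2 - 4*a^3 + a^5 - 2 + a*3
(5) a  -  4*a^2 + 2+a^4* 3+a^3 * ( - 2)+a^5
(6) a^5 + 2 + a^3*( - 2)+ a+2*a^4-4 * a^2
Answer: 6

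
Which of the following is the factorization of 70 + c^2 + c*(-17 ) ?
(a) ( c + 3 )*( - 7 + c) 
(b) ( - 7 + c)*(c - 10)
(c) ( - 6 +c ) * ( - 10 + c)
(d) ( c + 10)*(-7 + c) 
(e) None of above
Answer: b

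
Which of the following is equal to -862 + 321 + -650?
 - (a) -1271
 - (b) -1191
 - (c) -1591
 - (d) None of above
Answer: b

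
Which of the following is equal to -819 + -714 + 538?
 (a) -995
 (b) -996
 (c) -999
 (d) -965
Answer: a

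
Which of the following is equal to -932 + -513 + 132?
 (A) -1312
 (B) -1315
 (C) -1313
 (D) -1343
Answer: C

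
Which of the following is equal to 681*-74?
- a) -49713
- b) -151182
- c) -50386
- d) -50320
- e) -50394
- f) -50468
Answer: e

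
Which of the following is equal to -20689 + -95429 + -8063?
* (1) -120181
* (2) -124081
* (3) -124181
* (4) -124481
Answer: 3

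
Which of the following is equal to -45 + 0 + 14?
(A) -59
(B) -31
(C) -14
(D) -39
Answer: B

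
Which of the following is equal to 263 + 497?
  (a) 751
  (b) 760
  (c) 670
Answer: b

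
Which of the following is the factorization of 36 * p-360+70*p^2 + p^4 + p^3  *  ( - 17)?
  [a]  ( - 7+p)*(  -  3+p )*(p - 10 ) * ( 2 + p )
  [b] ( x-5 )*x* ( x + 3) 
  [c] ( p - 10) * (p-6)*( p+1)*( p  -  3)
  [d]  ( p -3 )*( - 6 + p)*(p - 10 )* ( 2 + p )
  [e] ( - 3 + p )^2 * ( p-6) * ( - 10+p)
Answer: d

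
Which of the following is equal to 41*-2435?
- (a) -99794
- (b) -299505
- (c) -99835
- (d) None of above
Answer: c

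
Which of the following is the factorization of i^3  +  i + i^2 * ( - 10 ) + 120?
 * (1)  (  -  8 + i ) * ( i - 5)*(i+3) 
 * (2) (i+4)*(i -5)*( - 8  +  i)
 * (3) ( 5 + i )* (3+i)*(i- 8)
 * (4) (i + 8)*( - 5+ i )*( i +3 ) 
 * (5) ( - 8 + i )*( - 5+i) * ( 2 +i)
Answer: 1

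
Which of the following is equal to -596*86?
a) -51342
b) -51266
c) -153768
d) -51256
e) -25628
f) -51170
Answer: d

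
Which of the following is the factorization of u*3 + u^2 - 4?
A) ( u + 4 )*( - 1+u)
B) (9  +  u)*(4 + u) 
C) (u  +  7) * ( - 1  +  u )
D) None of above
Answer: A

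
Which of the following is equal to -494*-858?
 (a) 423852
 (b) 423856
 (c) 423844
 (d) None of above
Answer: a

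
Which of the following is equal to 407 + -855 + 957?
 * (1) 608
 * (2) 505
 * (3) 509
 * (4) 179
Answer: 3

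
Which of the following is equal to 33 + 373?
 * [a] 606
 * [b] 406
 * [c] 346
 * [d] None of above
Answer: b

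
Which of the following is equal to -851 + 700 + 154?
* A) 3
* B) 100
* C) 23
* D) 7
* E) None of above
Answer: A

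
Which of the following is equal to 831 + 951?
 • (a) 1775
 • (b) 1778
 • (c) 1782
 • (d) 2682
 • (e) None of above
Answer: c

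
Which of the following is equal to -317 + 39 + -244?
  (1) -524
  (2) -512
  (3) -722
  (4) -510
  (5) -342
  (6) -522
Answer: 6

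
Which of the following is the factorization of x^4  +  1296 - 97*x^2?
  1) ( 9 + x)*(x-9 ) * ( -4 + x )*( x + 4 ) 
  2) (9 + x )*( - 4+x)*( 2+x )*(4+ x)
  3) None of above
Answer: 1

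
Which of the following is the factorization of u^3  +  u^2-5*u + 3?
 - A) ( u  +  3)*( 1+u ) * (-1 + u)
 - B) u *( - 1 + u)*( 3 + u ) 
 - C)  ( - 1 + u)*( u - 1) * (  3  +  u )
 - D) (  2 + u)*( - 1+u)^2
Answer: C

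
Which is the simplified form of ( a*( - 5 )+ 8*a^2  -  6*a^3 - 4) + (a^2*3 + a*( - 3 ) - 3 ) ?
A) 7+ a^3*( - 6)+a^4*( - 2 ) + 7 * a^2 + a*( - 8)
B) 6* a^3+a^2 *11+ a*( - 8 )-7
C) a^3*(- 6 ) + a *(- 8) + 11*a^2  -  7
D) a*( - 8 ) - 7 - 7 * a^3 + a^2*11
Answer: C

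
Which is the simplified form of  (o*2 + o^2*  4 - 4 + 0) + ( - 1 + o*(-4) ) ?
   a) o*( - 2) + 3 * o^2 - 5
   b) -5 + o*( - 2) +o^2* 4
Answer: b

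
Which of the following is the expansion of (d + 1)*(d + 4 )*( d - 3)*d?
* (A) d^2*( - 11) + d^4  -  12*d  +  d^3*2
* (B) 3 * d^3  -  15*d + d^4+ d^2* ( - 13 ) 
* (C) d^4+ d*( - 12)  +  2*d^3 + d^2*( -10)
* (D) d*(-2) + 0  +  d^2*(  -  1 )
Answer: A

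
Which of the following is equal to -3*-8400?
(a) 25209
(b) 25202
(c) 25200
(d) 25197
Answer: c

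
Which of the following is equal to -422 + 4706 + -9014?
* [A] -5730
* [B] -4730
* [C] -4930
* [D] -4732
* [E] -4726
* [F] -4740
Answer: B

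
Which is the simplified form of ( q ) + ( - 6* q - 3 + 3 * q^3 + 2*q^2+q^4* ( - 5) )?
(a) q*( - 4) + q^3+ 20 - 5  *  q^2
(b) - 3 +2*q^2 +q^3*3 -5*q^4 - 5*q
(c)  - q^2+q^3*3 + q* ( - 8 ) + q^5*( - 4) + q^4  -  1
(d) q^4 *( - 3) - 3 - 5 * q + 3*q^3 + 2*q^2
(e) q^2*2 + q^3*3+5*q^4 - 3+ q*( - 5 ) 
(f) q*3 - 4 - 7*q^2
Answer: b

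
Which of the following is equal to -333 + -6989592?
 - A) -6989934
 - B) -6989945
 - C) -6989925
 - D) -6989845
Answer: C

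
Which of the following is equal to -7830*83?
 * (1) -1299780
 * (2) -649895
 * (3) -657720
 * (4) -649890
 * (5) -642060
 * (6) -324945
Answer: 4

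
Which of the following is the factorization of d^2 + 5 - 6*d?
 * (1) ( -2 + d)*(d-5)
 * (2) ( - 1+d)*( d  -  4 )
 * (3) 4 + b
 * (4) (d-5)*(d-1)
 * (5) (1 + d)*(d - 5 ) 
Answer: 4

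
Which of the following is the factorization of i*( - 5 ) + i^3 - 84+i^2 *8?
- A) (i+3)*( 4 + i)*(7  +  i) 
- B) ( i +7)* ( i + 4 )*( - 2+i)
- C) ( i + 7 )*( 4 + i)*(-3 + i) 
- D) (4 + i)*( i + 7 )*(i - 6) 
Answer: C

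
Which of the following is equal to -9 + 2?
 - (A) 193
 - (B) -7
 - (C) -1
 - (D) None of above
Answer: B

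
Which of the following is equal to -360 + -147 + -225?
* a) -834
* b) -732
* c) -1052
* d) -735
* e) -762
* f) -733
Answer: b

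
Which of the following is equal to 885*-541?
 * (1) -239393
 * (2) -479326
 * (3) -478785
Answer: 3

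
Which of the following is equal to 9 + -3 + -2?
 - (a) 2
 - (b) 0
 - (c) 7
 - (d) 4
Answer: d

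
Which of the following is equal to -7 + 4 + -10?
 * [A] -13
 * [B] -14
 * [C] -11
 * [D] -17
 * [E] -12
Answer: A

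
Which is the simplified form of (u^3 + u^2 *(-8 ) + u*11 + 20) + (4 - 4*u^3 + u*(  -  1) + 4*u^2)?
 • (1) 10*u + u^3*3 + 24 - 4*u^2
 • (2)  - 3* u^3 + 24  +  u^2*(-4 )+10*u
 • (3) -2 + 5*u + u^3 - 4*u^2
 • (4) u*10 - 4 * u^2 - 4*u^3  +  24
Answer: 2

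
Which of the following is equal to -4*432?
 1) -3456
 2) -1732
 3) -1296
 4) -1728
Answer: 4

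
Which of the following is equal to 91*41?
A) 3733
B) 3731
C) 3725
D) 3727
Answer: B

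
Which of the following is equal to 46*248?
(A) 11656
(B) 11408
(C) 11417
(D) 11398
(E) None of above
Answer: B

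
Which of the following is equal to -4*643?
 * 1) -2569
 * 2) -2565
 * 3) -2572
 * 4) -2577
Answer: 3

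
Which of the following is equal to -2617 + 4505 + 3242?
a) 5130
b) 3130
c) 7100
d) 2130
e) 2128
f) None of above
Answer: a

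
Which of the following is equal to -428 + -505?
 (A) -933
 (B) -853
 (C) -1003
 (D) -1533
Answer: A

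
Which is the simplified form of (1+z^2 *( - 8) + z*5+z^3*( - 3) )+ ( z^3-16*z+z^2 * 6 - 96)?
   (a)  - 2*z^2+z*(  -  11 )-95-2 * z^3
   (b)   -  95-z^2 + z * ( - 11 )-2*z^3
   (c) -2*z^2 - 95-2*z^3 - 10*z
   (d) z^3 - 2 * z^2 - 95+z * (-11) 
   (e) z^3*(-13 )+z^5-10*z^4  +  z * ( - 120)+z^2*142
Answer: a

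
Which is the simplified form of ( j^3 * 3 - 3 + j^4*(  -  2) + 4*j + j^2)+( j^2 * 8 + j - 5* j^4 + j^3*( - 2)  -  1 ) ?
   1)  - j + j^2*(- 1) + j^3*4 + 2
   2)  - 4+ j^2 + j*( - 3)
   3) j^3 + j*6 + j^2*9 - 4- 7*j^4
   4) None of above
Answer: 4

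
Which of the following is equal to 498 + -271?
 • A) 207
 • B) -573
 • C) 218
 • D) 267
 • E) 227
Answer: E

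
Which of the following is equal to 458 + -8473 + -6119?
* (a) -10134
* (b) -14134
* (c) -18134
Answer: b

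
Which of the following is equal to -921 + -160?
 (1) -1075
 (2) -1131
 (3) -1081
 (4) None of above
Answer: 3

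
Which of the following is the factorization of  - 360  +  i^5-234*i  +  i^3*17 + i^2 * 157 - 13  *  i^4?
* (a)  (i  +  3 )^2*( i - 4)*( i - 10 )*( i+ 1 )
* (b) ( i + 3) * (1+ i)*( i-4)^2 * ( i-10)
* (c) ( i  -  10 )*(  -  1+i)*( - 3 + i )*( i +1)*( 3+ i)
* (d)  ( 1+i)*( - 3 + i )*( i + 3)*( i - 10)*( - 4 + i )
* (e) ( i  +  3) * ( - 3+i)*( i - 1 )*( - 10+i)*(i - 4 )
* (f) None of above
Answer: d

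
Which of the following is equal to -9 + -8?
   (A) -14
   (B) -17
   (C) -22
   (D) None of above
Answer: B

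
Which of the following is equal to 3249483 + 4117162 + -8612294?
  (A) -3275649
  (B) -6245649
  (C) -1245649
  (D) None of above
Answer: C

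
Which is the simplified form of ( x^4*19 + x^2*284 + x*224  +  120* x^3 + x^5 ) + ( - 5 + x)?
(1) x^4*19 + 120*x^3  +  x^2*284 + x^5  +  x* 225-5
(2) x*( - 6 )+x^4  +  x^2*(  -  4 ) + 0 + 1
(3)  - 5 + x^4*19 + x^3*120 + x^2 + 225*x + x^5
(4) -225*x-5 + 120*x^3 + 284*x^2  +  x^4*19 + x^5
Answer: 1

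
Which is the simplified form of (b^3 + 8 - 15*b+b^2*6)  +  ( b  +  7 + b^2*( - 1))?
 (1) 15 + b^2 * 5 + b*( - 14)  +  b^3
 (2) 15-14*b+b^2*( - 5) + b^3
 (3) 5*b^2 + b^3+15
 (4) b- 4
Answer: 1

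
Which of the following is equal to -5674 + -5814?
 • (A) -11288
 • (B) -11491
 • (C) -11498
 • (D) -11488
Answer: D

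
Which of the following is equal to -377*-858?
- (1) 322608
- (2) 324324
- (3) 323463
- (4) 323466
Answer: 4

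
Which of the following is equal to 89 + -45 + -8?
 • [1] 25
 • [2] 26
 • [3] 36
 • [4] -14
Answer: 3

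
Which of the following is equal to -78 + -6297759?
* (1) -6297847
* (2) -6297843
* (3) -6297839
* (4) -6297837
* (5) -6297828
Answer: 4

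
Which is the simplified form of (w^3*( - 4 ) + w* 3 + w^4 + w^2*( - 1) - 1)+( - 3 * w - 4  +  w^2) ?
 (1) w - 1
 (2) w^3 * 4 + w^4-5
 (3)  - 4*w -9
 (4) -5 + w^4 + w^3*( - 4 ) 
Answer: 4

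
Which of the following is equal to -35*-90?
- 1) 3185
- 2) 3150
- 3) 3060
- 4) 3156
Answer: 2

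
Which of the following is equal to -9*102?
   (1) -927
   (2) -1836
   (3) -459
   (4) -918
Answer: 4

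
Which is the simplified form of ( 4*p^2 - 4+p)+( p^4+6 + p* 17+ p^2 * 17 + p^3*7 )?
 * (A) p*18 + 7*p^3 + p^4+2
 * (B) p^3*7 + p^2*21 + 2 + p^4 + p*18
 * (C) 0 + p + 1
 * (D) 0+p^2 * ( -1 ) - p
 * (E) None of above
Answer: B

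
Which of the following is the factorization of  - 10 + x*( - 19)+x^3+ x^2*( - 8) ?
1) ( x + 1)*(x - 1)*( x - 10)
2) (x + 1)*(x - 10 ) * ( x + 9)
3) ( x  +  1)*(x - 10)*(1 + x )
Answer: 3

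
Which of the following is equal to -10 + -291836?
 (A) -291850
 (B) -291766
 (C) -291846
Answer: C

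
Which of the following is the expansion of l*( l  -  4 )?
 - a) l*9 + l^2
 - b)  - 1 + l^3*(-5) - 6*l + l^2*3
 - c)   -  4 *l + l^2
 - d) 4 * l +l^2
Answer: c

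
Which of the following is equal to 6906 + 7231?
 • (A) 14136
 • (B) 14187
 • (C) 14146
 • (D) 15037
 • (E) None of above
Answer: E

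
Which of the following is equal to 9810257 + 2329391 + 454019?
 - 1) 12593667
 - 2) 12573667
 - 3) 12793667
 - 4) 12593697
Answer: 1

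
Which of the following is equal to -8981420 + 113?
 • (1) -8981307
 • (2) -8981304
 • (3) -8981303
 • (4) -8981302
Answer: 1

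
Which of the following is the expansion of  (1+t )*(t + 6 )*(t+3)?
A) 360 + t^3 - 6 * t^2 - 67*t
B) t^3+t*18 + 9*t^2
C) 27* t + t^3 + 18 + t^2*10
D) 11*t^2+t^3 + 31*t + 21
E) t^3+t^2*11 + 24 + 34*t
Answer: C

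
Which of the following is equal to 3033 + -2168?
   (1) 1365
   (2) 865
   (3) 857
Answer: 2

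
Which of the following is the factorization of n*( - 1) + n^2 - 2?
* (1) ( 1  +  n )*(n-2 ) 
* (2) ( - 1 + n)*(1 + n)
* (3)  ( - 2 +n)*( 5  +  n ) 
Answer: 1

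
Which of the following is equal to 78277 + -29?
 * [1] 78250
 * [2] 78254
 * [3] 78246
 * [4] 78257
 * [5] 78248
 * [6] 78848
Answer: 5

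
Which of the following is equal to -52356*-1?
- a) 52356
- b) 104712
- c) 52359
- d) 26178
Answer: a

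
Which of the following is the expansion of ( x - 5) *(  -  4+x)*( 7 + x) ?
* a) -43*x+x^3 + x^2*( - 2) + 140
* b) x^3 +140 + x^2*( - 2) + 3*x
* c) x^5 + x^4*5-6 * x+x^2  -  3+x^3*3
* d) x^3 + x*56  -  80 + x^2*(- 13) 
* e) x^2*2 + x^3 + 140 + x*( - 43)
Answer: a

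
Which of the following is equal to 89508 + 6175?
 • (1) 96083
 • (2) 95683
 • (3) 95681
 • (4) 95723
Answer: 2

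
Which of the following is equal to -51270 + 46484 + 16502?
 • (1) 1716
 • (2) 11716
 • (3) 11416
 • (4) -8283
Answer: 2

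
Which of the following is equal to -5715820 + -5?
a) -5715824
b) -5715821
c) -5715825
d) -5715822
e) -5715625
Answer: c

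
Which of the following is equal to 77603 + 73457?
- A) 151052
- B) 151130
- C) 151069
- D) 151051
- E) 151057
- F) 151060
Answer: F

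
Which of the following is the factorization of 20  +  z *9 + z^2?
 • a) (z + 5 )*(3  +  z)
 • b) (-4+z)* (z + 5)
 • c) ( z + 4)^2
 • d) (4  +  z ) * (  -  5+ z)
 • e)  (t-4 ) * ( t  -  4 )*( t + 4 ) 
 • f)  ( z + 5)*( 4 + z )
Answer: f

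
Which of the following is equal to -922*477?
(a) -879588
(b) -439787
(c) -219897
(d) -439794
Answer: d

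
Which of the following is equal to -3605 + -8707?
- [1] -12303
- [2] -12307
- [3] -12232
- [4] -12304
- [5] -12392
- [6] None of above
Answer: 6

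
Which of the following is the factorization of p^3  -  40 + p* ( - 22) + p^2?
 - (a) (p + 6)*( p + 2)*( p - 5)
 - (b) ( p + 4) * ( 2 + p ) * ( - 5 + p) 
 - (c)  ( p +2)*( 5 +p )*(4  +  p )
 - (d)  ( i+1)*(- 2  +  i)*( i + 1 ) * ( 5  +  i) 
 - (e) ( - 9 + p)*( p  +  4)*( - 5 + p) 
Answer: b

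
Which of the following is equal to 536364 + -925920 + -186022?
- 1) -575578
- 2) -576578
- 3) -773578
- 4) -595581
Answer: 1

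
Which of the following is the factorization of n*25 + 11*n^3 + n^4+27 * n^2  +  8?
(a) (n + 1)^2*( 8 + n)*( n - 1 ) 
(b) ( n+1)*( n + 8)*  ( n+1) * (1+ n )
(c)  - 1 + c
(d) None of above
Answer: b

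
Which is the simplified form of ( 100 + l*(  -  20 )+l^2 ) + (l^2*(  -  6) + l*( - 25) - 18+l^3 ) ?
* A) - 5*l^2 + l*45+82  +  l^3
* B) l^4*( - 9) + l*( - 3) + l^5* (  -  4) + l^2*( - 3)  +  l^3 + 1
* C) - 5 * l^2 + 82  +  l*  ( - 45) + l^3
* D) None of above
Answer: C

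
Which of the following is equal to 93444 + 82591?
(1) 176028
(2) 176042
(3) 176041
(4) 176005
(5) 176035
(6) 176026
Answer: 5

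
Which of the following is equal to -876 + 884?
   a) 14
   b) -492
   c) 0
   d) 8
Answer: d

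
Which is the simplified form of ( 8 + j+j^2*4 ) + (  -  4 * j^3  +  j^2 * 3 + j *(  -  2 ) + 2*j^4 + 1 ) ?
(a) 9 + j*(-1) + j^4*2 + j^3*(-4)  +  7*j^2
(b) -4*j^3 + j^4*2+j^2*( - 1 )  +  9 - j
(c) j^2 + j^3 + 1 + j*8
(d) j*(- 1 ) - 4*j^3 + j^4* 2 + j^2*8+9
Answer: a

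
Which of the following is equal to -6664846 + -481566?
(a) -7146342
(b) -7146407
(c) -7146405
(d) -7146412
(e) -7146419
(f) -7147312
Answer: d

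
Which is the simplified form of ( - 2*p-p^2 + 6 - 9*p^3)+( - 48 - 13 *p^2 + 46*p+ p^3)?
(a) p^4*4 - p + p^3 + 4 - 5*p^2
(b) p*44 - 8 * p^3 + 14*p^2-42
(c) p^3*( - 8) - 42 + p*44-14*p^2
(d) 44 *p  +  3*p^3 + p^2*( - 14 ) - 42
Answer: c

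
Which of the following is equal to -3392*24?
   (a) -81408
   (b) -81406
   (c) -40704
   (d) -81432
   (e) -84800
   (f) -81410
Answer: a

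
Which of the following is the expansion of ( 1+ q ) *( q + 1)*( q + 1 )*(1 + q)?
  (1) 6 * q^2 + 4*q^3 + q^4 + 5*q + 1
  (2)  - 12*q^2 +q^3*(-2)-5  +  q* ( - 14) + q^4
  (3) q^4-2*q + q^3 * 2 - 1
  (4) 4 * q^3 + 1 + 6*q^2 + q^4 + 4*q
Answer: 4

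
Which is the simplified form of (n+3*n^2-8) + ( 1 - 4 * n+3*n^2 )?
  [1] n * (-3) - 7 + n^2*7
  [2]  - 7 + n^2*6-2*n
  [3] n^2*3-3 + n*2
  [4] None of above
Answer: 4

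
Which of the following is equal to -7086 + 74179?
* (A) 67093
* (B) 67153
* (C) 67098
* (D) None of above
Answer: A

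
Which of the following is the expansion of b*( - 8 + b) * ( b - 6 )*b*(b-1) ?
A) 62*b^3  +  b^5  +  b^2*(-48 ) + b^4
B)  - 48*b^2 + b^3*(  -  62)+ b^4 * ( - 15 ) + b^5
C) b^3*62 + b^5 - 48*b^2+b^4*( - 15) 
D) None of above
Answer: C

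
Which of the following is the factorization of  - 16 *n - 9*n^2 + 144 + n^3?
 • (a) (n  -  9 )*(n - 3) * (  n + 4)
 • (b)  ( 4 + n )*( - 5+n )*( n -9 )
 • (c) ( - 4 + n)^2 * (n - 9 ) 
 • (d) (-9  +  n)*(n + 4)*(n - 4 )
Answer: d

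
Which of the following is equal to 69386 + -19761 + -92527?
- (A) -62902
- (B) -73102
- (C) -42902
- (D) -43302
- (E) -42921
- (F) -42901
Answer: C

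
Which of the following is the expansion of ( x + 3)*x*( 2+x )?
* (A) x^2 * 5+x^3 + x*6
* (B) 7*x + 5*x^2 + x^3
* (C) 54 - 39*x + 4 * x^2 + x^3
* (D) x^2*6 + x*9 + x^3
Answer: A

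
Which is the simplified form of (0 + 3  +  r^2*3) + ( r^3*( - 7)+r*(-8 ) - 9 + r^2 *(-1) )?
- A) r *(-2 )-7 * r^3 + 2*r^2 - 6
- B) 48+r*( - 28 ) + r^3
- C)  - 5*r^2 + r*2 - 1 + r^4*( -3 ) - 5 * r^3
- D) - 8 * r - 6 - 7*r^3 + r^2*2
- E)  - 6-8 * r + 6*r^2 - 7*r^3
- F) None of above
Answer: D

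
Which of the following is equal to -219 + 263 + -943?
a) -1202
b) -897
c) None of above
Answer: c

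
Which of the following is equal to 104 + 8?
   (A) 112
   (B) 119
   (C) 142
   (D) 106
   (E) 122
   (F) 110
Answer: A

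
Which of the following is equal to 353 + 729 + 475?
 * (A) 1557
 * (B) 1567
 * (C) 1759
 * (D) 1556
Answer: A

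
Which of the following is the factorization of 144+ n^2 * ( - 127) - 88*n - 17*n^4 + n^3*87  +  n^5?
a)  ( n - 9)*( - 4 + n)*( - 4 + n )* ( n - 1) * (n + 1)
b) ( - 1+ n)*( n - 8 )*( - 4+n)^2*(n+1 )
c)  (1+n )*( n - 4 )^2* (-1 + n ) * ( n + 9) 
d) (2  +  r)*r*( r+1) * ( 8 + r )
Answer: a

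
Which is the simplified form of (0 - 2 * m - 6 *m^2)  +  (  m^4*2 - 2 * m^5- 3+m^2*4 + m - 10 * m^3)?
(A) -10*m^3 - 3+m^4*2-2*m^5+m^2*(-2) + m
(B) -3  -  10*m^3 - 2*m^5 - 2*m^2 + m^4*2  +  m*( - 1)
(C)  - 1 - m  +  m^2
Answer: B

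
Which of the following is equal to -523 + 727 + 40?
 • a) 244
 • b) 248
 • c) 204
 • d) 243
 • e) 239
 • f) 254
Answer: a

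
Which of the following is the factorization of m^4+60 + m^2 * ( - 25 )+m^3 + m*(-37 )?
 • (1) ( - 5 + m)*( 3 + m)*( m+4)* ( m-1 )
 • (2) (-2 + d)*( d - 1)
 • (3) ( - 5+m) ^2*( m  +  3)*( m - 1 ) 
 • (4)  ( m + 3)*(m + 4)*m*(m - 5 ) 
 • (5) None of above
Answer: 1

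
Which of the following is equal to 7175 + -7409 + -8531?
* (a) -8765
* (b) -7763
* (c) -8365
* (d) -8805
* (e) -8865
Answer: a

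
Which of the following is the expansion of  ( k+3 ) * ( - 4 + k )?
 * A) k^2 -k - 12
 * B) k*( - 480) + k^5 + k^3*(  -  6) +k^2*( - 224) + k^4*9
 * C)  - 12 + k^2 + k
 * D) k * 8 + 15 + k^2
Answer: A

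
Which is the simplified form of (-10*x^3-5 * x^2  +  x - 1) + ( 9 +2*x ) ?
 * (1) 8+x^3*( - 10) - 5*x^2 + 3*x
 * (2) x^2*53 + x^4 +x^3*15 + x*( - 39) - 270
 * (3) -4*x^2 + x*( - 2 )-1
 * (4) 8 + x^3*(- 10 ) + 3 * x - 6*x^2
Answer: 1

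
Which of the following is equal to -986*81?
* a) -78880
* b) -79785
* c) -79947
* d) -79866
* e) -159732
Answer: d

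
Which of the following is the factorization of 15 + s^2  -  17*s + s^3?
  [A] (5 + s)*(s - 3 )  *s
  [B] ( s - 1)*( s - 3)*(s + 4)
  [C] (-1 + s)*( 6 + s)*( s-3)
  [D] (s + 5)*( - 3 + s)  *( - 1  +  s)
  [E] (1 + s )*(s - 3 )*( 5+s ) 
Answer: D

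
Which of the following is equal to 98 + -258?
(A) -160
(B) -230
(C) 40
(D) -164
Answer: A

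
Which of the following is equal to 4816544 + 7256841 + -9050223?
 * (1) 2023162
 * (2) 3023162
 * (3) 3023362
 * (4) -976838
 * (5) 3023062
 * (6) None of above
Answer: 2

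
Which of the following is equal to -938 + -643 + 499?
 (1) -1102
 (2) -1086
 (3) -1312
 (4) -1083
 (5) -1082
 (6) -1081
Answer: 5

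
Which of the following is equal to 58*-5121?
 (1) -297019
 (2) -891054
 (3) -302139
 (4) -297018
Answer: 4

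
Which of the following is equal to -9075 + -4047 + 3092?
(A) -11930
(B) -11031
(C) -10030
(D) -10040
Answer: C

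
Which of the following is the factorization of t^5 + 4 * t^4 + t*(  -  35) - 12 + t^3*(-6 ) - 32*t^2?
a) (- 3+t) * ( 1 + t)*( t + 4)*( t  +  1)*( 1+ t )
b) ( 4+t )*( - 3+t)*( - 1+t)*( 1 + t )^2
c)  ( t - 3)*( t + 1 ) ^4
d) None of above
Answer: a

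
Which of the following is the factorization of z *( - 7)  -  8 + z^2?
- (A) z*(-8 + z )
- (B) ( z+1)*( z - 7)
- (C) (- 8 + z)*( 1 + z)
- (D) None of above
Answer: C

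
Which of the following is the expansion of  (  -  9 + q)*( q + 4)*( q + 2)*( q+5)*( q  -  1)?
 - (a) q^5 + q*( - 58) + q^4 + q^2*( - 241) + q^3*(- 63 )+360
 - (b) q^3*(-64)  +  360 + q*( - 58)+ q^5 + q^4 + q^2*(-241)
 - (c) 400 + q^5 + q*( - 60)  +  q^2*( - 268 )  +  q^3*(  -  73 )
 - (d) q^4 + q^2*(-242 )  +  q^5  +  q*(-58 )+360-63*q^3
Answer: a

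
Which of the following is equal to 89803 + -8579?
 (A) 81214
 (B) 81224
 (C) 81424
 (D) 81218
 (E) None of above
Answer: B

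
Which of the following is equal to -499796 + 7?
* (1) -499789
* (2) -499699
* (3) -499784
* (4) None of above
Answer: 1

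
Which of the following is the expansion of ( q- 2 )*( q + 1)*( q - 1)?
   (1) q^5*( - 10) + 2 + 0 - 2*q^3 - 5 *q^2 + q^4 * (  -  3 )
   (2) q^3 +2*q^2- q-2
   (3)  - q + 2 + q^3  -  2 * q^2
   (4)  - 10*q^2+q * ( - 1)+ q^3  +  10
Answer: 3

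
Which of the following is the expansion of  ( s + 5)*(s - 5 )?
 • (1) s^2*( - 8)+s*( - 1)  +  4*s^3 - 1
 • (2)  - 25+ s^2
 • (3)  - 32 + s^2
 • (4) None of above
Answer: 2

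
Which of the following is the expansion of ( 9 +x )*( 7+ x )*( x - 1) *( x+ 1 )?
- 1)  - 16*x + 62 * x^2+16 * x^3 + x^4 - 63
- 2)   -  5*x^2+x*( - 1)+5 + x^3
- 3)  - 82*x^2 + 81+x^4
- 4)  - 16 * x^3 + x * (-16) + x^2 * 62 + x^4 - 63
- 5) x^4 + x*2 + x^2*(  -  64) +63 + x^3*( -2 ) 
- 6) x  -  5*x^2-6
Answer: 1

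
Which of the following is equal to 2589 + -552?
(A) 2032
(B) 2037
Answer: B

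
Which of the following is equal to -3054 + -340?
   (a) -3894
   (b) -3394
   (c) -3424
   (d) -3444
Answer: b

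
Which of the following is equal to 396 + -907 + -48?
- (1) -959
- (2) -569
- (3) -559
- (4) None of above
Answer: 3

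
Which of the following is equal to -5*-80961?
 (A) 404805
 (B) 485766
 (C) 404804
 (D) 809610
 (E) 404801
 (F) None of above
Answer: A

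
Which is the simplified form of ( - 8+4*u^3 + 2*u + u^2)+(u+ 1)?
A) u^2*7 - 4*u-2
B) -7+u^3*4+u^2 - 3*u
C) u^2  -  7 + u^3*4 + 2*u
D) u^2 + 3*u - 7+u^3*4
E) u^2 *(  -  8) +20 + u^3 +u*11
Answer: D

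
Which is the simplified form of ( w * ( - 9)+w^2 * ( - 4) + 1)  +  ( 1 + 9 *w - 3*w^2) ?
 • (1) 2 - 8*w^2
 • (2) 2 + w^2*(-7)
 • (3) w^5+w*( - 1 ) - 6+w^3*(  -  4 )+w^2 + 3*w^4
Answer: 2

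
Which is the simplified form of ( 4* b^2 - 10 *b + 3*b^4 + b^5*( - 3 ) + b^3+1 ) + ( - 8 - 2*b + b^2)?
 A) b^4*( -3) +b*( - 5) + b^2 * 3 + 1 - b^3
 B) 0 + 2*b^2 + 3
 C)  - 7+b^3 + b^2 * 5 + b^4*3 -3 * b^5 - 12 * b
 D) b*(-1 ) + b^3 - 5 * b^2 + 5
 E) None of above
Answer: C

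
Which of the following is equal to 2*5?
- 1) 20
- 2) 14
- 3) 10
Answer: 3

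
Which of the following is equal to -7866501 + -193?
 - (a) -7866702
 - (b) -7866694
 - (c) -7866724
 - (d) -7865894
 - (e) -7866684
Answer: b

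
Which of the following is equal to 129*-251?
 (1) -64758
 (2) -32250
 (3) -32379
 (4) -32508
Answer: 3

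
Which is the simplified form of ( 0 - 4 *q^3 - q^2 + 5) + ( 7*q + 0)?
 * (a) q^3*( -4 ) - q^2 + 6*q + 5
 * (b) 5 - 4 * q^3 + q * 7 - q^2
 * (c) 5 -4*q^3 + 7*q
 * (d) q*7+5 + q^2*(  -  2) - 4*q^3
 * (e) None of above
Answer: b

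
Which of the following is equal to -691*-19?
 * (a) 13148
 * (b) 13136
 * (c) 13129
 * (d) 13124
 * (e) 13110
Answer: c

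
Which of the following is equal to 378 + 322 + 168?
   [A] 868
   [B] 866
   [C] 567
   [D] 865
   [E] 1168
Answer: A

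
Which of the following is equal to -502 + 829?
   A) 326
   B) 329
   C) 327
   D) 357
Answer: C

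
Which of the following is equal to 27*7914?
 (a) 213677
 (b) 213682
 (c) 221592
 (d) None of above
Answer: d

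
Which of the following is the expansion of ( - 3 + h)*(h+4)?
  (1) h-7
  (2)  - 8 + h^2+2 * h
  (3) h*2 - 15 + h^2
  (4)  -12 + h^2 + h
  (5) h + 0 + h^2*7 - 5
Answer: 4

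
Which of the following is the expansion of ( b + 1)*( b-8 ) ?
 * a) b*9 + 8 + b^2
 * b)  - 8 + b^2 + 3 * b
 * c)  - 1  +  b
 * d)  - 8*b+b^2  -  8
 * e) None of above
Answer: e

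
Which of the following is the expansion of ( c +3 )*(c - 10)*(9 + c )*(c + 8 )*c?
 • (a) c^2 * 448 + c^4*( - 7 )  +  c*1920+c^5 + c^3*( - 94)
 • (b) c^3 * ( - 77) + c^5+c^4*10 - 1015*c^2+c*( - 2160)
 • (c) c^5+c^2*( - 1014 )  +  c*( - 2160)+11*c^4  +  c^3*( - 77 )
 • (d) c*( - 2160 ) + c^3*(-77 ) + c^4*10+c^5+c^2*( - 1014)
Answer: d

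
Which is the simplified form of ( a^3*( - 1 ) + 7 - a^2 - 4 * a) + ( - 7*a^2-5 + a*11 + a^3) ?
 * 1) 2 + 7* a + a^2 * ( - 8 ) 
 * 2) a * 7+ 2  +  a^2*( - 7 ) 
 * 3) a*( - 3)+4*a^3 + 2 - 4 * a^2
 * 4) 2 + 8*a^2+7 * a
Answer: 1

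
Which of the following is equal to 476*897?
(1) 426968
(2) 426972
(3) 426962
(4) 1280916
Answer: 2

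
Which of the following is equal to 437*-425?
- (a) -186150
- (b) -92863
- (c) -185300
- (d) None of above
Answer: d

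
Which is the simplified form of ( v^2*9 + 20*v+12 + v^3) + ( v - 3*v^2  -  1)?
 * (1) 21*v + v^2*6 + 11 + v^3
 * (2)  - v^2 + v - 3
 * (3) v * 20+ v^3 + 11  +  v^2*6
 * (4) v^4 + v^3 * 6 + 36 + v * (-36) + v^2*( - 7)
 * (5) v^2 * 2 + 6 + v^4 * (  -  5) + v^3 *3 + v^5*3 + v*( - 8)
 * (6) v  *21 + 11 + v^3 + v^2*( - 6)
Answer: 1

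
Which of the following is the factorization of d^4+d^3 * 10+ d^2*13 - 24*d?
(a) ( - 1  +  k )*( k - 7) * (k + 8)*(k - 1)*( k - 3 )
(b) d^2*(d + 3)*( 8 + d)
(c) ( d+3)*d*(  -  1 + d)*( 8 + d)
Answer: c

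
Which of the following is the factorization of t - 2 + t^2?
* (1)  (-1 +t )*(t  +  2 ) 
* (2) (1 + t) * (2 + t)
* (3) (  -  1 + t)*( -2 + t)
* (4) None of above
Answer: 1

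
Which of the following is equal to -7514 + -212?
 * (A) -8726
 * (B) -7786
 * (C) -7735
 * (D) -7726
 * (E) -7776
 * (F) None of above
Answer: D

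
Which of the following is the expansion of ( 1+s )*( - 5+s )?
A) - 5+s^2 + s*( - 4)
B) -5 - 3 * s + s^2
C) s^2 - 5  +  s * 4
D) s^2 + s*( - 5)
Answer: A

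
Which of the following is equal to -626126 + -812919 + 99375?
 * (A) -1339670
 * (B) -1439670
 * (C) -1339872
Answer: A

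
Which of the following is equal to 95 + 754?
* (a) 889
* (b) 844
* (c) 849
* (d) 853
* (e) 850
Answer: c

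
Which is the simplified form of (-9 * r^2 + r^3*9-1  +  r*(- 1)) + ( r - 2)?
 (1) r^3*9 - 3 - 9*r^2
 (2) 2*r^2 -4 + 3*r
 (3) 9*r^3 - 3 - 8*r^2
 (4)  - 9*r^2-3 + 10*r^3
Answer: 1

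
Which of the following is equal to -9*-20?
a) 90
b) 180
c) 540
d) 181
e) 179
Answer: b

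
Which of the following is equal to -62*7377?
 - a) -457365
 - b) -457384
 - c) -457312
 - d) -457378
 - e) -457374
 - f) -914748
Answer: e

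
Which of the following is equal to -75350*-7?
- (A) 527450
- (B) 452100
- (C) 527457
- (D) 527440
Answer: A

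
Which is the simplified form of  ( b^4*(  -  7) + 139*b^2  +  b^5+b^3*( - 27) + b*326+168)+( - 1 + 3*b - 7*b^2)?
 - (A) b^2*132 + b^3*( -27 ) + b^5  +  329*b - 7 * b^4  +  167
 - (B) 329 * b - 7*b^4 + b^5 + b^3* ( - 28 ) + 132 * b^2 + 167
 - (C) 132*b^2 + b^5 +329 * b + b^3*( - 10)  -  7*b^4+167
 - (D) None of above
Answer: A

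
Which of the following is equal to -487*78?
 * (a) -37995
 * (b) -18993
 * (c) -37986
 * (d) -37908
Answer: c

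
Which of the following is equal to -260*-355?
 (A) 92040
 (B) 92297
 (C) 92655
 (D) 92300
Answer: D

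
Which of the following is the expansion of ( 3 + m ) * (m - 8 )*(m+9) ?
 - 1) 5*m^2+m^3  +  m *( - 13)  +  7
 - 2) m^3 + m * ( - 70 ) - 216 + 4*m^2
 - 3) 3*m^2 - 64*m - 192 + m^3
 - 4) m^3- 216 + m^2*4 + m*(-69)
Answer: 4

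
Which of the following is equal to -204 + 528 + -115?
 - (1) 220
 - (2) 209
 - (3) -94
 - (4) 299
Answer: 2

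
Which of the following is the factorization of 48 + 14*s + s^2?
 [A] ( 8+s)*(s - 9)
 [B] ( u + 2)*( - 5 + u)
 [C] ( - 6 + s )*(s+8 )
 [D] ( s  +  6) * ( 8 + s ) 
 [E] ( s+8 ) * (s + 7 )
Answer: D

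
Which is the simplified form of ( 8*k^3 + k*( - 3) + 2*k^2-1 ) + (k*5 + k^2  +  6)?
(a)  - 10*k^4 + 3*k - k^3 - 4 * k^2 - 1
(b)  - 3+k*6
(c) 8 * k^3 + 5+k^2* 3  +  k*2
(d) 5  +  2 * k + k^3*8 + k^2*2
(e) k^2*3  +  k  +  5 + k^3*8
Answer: c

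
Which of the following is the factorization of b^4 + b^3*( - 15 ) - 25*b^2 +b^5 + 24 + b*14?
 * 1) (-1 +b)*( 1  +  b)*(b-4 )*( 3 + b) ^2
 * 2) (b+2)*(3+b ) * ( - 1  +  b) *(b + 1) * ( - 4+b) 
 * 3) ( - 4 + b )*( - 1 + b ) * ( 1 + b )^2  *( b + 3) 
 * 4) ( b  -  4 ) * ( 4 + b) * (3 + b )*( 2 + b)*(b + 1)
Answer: 2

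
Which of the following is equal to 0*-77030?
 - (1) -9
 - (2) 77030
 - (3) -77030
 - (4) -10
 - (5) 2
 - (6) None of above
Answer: 6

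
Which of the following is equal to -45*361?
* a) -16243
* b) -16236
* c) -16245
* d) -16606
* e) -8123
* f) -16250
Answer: c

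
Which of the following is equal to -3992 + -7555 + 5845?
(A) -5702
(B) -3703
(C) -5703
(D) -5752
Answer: A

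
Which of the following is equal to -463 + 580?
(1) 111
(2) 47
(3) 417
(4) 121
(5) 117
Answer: 5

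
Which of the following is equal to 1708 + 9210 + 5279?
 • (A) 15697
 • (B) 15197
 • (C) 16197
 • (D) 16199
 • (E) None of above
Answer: C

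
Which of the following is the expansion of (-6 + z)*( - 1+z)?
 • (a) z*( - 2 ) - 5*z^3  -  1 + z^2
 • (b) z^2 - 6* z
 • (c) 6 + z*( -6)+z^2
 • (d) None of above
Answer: d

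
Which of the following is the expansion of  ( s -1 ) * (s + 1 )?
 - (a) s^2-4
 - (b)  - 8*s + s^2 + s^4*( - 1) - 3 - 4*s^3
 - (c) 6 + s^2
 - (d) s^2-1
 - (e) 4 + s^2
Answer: d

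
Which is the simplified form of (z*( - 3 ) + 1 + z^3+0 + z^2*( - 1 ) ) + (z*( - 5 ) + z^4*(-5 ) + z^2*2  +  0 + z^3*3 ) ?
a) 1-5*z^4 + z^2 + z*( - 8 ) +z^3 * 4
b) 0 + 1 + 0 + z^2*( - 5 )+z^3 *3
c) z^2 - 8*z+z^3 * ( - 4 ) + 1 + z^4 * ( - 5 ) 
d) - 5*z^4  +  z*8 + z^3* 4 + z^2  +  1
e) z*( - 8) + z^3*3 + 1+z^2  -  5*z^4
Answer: a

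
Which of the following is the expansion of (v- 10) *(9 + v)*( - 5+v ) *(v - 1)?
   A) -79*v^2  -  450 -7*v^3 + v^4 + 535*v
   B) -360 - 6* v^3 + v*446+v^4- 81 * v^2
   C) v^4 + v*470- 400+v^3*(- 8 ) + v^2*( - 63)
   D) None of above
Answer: A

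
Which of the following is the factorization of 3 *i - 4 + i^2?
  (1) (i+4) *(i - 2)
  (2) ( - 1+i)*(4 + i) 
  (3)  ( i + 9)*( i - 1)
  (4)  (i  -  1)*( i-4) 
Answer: 2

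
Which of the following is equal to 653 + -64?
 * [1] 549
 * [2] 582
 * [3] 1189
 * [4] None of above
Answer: 4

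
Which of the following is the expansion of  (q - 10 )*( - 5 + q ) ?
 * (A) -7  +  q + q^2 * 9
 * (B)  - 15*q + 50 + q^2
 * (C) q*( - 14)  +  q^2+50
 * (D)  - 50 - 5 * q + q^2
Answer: B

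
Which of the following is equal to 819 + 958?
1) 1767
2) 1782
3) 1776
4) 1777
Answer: 4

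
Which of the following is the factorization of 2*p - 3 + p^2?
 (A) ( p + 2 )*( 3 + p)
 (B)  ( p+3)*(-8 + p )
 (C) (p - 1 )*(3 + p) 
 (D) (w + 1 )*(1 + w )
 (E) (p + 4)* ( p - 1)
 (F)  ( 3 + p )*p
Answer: C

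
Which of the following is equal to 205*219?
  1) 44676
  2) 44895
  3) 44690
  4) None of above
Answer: 2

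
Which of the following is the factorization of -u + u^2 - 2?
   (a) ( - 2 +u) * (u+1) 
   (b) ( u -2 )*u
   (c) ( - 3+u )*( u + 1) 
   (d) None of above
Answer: a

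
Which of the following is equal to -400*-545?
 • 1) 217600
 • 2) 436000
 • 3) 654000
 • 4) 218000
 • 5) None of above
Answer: 4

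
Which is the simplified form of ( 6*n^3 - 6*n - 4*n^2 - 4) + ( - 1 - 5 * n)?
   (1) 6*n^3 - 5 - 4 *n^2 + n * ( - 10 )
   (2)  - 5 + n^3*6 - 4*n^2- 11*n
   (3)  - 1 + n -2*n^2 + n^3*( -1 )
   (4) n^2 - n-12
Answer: 2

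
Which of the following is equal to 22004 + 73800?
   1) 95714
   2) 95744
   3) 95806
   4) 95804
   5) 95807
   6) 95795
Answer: 4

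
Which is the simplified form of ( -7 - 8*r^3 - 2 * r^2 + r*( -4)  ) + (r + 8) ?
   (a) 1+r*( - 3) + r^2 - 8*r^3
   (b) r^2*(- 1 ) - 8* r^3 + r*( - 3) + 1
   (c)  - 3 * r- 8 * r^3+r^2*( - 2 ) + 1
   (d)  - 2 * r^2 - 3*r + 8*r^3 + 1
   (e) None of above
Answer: c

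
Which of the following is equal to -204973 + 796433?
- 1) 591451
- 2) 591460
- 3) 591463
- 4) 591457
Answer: 2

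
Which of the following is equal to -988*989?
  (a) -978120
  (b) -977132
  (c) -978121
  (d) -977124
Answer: b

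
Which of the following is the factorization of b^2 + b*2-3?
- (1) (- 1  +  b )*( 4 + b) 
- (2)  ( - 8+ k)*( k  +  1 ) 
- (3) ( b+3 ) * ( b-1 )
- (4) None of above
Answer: 3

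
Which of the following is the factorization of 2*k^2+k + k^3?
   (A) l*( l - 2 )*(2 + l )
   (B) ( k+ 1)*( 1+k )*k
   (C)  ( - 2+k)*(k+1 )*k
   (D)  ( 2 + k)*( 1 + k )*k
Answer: B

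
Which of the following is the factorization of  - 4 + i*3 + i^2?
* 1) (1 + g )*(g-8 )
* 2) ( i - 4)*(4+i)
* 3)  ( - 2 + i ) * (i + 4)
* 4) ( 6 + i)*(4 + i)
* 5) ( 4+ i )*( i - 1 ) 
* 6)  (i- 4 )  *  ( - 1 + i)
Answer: 5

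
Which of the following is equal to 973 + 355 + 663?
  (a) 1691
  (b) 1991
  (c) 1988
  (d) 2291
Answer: b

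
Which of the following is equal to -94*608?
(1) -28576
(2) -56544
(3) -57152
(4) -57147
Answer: 3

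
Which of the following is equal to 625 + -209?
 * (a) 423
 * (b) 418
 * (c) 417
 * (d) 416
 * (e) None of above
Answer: d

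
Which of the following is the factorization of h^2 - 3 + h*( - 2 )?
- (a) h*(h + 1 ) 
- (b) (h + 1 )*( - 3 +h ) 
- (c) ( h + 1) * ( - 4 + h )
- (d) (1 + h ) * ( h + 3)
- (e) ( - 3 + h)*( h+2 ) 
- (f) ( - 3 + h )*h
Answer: b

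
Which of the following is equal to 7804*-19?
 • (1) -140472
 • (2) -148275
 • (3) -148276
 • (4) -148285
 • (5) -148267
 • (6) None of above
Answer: 3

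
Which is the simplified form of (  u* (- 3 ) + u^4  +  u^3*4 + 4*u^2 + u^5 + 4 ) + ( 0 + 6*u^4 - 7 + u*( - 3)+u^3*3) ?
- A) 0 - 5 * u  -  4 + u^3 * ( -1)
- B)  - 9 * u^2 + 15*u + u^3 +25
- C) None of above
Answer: C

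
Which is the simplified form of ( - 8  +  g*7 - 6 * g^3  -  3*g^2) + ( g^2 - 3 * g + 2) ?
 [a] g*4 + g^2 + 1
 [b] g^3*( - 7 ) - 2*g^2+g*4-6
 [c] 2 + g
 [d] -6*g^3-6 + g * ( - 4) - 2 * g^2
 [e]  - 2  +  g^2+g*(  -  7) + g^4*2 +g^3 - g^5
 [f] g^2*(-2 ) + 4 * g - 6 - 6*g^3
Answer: f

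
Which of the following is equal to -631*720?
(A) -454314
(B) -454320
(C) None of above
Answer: B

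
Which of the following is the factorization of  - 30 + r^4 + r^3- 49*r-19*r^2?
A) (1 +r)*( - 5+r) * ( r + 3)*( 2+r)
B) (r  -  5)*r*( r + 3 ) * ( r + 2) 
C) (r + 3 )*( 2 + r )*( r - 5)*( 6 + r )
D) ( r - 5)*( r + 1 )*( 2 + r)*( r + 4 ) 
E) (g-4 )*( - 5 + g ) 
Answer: A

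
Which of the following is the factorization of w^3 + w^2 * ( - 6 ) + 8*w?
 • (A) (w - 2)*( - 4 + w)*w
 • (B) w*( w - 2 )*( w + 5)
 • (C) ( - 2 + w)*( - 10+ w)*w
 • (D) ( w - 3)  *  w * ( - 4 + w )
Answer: A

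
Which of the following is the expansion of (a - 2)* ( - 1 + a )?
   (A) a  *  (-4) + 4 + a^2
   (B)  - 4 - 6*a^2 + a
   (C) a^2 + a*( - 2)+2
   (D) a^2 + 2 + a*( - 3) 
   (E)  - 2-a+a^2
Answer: D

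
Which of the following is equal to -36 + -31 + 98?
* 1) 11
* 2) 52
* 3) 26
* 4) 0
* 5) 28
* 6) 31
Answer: 6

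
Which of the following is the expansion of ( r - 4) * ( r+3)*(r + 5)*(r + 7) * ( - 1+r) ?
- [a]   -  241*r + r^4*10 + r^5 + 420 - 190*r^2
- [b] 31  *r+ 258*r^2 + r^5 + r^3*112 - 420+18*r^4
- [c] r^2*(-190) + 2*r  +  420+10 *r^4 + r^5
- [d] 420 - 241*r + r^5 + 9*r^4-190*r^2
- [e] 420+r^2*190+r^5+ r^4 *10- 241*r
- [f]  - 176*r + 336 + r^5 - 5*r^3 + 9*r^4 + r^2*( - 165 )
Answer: a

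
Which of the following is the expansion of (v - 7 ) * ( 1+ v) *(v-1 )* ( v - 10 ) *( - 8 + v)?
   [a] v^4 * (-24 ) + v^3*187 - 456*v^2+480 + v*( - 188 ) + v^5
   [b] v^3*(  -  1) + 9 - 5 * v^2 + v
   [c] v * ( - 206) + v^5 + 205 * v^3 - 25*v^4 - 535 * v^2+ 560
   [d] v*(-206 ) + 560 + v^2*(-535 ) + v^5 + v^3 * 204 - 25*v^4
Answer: c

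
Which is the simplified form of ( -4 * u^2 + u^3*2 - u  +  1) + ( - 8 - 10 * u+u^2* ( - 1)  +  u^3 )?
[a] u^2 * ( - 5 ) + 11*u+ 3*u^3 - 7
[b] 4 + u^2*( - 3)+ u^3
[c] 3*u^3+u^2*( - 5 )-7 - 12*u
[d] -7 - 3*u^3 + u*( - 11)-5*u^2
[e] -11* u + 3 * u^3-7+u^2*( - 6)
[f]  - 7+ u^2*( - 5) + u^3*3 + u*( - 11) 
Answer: f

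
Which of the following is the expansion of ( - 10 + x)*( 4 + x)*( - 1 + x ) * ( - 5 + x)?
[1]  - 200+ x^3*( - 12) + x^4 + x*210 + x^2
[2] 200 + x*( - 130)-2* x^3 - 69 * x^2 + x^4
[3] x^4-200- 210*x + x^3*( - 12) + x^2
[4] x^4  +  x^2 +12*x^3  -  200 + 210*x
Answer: 1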